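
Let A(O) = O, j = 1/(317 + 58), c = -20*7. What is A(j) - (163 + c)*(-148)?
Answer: 1276501/375 ≈ 3404.0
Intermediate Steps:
c = -140
j = 1/375 ≈ 0.0026667
A(j) - (163 + c)*(-148) = 1/375 - (163 - 140)*(-148) = 1/375 - 23*(-148) = 1/375 - 1*(-3404) = 1/375 + 3404 = 1276501/375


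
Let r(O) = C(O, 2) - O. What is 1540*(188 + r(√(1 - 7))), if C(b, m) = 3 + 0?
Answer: 294140 - 1540*I*√6 ≈ 2.9414e+5 - 3772.2*I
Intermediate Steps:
C(b, m) = 3
r(O) = 3 - O
1540*(188 + r(√(1 - 7))) = 1540*(188 + (3 - √(1 - 7))) = 1540*(188 + (3 - √(-6))) = 1540*(188 + (3 - I*√6)) = 1540*(191 - I*√6) = 294140 - 1540*I*√6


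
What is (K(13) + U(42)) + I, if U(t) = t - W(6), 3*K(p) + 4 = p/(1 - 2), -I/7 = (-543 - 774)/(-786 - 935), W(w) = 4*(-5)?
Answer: 263192/5163 ≈ 50.977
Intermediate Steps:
W(w) = -20
I = -9219/1721 (I = -7*(-543 - 774)/(-786 - 935) = -(-9219)/(-1721) = -(-9219)*(-1)/1721 = -7*1317/1721 = -9219/1721 ≈ -5.3568)
K(p) = -4/3 - p/3 (K(p) = -4/3 + (p/(1 - 2))/3 = -4/3 + (p/(-1))/3 = -4/3 + (-p)/3 = -4/3 - p/3)
U(t) = 20 + t (U(t) = t - 1*(-20) = t + 20 = 20 + t)
(K(13) + U(42)) + I = ((-4/3 - ⅓*13) + (20 + 42)) - 9219/1721 = ((-4/3 - 13/3) + 62) - 9219/1721 = (-17/3 + 62) - 9219/1721 = 169/3 - 9219/1721 = 263192/5163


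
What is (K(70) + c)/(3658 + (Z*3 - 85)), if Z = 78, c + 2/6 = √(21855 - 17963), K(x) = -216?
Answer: -649/11421 + 2*√973/3807 ≈ -0.040438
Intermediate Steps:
c = -⅓ + 2*√973 (c = -⅓ + √(21855 - 17963) = -⅓ + √3892 = -⅓ + 2*√973 ≈ 62.053)
(K(70) + c)/(3658 + (Z*3 - 85)) = (-216 + (-⅓ + 2*√973))/(3658 + (78*3 - 85)) = (-649/3 + 2*√973)/(3658 + (234 - 85)) = (-649/3 + 2*√973)/(3658 + 149) = (-649/3 + 2*√973)/3807 = (-649/3 + 2*√973)*(1/3807) = -649/11421 + 2*√973/3807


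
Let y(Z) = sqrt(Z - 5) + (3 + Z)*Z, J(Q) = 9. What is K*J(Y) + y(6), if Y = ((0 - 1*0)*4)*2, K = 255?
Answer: 2350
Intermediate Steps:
Y = 0 (Y = ((0 + 0)*4)*2 = (0*4)*2 = 0*2 = 0)
y(Z) = sqrt(-5 + Z) + Z*(3 + Z)
K*J(Y) + y(6) = 255*9 + (6**2 + sqrt(-5 + 6) + 3*6) = 2295 + (36 + sqrt(1) + 18) = 2295 + (36 + 1 + 18) = 2295 + 55 = 2350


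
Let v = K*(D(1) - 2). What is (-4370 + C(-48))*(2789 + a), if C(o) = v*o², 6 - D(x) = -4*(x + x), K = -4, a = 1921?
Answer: -541471020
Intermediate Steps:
D(x) = 6 + 8*x (D(x) = 6 - (-4)*(x + x) = 6 - (-4)*2*x = 6 - (-8)*x = 6 + 8*x)
v = -48 (v = -4*((6 + 8*1) - 2) = -4*((6 + 8) - 2) = -4*(14 - 2) = -4*12 = -48)
C(o) = -48*o²
(-4370 + C(-48))*(2789 + a) = (-4370 - 48*(-48)²)*(2789 + 1921) = (-4370 - 48*2304)*4710 = (-4370 - 110592)*4710 = -114962*4710 = -541471020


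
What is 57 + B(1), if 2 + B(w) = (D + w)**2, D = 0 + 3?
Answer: 71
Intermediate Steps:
D = 3
B(w) = -2 + (3 + w)**2
57 + B(1) = 57 + (-2 + (3 + 1)**2) = 57 + (-2 + 4**2) = 57 + (-2 + 16) = 57 + 14 = 71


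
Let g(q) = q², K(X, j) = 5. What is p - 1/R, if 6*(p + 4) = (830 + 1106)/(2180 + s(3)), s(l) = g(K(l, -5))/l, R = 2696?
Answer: -68193797/17699240 ≈ -3.8529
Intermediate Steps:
s(l) = 25/l (s(l) = 5²/l = 25/l)
p = -25292/6565 (p = -4 + ((830 + 1106)/(2180 + 25/3))/6 = -4 + (1936/(2180 + 25*(⅓)))/6 = -4 + (1936/(2180 + 25/3))/6 = -4 + (1936/(6565/3))/6 = -4 + (1936*(3/6565))/6 = -4 + (⅙)*(5808/6565) = -4 + 968/6565 = -25292/6565 ≈ -3.8526)
p - 1/R = -25292/6565 - 1/2696 = -68193797/17699240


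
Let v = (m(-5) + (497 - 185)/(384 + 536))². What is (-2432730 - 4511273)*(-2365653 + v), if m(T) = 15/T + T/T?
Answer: 217248164396309332/13225 ≈ 1.6427e+13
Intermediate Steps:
m(T) = 1 + 15/T (m(T) = 15/T + 1 = 1 + 15/T)
v = 36481/13225 (v = ((15 - 5)/(-5) + (497 - 185)/(384 + 536))² = (-⅕*10 + 312/920)² = (-2 + 312*(1/920))² = (-2 + 39/115)² = (-191/115)² = 36481/13225 ≈ 2.7585)
(-2432730 - 4511273)*(-2365653 + v) = (-2432730 - 4511273)*(-2365653 + 36481/13225) = -6944003*(-31285724444/13225) = 217248164396309332/13225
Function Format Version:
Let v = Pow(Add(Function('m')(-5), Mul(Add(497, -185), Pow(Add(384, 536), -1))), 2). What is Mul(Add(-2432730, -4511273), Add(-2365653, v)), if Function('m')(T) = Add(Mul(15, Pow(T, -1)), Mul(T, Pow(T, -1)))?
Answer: Rational(217248164396309332, 13225) ≈ 1.6427e+13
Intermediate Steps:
Function('m')(T) = Add(1, Mul(15, Pow(T, -1))) (Function('m')(T) = Add(Mul(15, Pow(T, -1)), 1) = Add(1, Mul(15, Pow(T, -1))))
v = Rational(36481, 13225) (v = Pow(Add(Mul(Pow(-5, -1), Add(15, -5)), Mul(Add(497, -185), Pow(Add(384, 536), -1))), 2) = Pow(Add(Mul(Rational(-1, 5), 10), Mul(312, Pow(920, -1))), 2) = Pow(Add(-2, Mul(312, Rational(1, 920))), 2) = Pow(Add(-2, Rational(39, 115)), 2) = Pow(Rational(-191, 115), 2) = Rational(36481, 13225) ≈ 2.7585)
Mul(Add(-2432730, -4511273), Add(-2365653, v)) = Mul(Add(-2432730, -4511273), Add(-2365653, Rational(36481, 13225))) = Mul(-6944003, Rational(-31285724444, 13225)) = Rational(217248164396309332, 13225)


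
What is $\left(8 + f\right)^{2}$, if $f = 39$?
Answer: $2209$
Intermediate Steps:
$\left(8 + f\right)^{2} = \left(8 + 39\right)^{2} = 47^{2} = 2209$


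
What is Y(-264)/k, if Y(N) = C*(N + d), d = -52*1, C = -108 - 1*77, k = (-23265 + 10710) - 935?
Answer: -5846/1349 ≈ -4.3336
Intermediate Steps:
k = -13490 (k = -12555 - 935 = -13490)
C = -185 (C = -108 - 77 = -185)
d = -52
Y(N) = 9620 - 185*N (Y(N) = -185*(N - 52) = -185*(-52 + N) = 9620 - 185*N)
Y(-264)/k = (9620 - 185*(-264))/(-13490) = (9620 + 48840)*(-1/13490) = 58460*(-1/13490) = -5846/1349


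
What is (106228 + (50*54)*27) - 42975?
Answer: 136153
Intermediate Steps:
(106228 + (50*54)*27) - 42975 = (106228 + 2700*27) - 42975 = (106228 + 72900) - 42975 = 179128 - 42975 = 136153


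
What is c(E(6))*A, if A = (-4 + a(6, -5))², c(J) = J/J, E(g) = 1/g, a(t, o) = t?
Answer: 4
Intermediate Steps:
c(J) = 1
A = 4 (A = (-4 + 6)² = 2² = 4)
c(E(6))*A = 1*4 = 4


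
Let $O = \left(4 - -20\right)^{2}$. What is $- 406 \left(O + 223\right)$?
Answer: $-324394$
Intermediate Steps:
$O = 576$ ($O = \left(4 + 20\right)^{2} = 24^{2} = 576$)
$- 406 \left(O + 223\right) = - 406 \left(576 + 223\right) = \left(-406\right) 799 = -324394$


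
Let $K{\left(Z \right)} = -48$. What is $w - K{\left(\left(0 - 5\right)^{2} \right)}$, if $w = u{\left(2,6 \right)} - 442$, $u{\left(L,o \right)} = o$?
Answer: $-388$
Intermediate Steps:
$w = -436$ ($w = 6 - 442 = -436$)
$w - K{\left(\left(0 - 5\right)^{2} \right)} = -436 - -48 = -436 + 48 = -388$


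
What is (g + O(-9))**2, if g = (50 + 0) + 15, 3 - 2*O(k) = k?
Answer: 5041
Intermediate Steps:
O(k) = 3/2 - k/2
g = 65 (g = 50 + 15 = 65)
(g + O(-9))**2 = (65 + (3/2 - 1/2*(-9)))**2 = (65 + (3/2 + 9/2))**2 = (65 + 6)**2 = 71**2 = 5041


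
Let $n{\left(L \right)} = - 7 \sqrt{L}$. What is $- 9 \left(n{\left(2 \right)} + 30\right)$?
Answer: $-270 + 63 \sqrt{2} \approx -180.9$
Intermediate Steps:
$- 9 \left(n{\left(2 \right)} + 30\right) = - 9 \left(- 7 \sqrt{2} + 30\right) = - 9 \left(30 - 7 \sqrt{2}\right) = -270 + 63 \sqrt{2}$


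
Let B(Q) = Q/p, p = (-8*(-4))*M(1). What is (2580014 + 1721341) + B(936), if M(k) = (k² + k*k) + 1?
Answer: 17205459/4 ≈ 4.3014e+6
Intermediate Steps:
M(k) = 1 + 2*k² (M(k) = (k² + k²) + 1 = 2*k² + 1 = 1 + 2*k²)
p = 96 (p = (-8*(-4))*(1 + 2*1²) = 32*(1 + 2*1) = 32*(1 + 2) = 32*3 = 96)
B(Q) = Q/96
(2580014 + 1721341) + B(936) = (2580014 + 1721341) + (1/96)*936 = 4301355 + 39/4 = 17205459/4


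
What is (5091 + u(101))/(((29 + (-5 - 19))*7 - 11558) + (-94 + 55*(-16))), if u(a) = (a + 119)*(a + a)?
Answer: -49531/12497 ≈ -3.9634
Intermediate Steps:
u(a) = 2*a*(119 + a) (u(a) = (119 + a)*(2*a) = 2*a*(119 + a))
(5091 + u(101))/(((29 + (-5 - 19))*7 - 11558) + (-94 + 55*(-16))) = (5091 + 2*101*(119 + 101))/(((29 + (-5 - 19))*7 - 11558) + (-94 + 55*(-16))) = (5091 + 2*101*220)/(((29 - 24)*7 - 11558) + (-94 - 880)) = (5091 + 44440)/((5*7 - 11558) - 974) = 49531/((35 - 11558) - 974) = 49531/(-11523 - 974) = 49531/(-12497) = 49531*(-1/12497) = -49531/12497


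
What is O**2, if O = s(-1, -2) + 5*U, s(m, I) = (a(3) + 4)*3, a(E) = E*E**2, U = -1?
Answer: 7744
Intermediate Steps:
a(E) = E**3
s(m, I) = 93 (s(m, I) = (3**3 + 4)*3 = (27 + 4)*3 = 31*3 = 93)
O = 88 (O = 93 + 5*(-1) = 93 - 5 = 88)
O**2 = 88**2 = 7744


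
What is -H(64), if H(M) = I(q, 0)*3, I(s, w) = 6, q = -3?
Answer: -18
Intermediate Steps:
H(M) = 18 (H(M) = 6*3 = 18)
-H(64) = -1*18 = -18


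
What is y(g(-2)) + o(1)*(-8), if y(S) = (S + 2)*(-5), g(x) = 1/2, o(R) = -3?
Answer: 23/2 ≈ 11.500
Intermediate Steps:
g(x) = ½
y(S) = -10 - 5*S (y(S) = (2 + S)*(-5) = -10 - 5*S)
y(g(-2)) + o(1)*(-8) = (-10 - 5*½) - 3*(-8) = (-10 - 5/2) + 24 = -25/2 + 24 = 23/2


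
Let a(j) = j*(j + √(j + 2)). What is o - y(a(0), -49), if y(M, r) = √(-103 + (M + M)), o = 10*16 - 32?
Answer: 128 - I*√103 ≈ 128.0 - 10.149*I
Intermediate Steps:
a(j) = j*(j + √(2 + j))
o = 128 (o = 160 - 32 = 128)
y(M, r) = √(-103 + 2*M)
o - y(a(0), -49) = 128 - √(-103 + 2*(0*(0 + √(2 + 0)))) = 128 - √(-103 + 2*(0*(0 + √2))) = 128 - √(-103 + 2*(0*√2)) = 128 - √(-103 + 2*0) = 128 - √(-103 + 0) = 128 - √(-103) = 128 - I*√103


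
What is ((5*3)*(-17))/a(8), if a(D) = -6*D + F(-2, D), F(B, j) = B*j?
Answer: 255/64 ≈ 3.9844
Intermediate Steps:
a(D) = -8*D (a(D) = -6*D - 2*D = -8*D)
((5*3)*(-17))/a(8) = ((5*3)*(-17))/((-8*8)) = (15*(-17))/(-64) = -1/64*(-255) = 255/64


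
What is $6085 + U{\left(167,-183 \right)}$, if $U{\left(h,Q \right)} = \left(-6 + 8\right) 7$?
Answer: $6099$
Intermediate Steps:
$U{\left(h,Q \right)} = 14$ ($U{\left(h,Q \right)} = 2 \cdot 7 = 14$)
$6085 + U{\left(167,-183 \right)} = 6085 + 14 = 6099$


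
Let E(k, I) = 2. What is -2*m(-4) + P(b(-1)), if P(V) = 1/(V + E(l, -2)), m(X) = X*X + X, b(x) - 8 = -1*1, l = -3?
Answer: -215/9 ≈ -23.889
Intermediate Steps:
b(x) = 7 (b(x) = 8 - 1*1 = 8 - 1 = 7)
m(X) = X + X**2 (m(X) = X**2 + X = X + X**2)
P(V) = 1/(2 + V) (P(V) = 1/(V + 2) = 1/(2 + V))
-2*m(-4) + P(b(-1)) = -(-8)*(1 - 4) + 1/(2 + 7) = -(-8)*(-3) + 1/9 = -2*12 + 1/9 = -24 + 1/9 = -215/9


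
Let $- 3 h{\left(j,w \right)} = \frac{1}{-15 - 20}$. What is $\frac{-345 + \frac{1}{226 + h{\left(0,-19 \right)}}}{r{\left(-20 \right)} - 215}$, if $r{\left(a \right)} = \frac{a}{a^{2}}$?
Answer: $\frac{163741800}{102067031} \approx 1.6043$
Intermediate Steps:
$h{\left(j,w \right)} = \frac{1}{105}$ ($h{\left(j,w \right)} = - \frac{1}{3 \left(-15 - 20\right)} = - \frac{1}{3 \left(-35\right)} = \left(- \frac{1}{3}\right) \left(- \frac{1}{35}\right) = \frac{1}{105}$)
$r{\left(a \right)} = \frac{1}{a}$ ($r{\left(a \right)} = \frac{a}{a^{2}} = \frac{1}{a}$)
$\frac{-345 + \frac{1}{226 + h{\left(0,-19 \right)}}}{r{\left(-20 \right)} - 215} = \frac{-345 + \frac{1}{226 + \frac{1}{105}}}{\frac{1}{-20} - 215} = \frac{-345 + \frac{1}{\frac{23731}{105}}}{- \frac{1}{20} - 215} = \frac{-345 + \frac{105}{23731}}{- \frac{4301}{20}} = \left(- \frac{8187090}{23731}\right) \left(- \frac{20}{4301}\right) = \frac{163741800}{102067031}$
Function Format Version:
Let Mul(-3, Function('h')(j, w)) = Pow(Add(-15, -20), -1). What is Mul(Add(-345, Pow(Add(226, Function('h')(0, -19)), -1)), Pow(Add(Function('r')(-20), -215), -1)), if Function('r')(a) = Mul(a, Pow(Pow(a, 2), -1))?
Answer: Rational(163741800, 102067031) ≈ 1.6043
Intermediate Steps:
Function('h')(j, w) = Rational(1, 105) (Function('h')(j, w) = Mul(Rational(-1, 3), Pow(Add(-15, -20), -1)) = Mul(Rational(-1, 3), Pow(-35, -1)) = Mul(Rational(-1, 3), Rational(-1, 35)) = Rational(1, 105))
Function('r')(a) = Pow(a, -1) (Function('r')(a) = Mul(a, Pow(a, -2)) = Pow(a, -1))
Mul(Add(-345, Pow(Add(226, Function('h')(0, -19)), -1)), Pow(Add(Function('r')(-20), -215), -1)) = Mul(Add(-345, Pow(Add(226, Rational(1, 105)), -1)), Pow(Add(Pow(-20, -1), -215), -1)) = Mul(Add(-345, Pow(Rational(23731, 105), -1)), Pow(Add(Rational(-1, 20), -215), -1)) = Mul(Add(-345, Rational(105, 23731)), Pow(Rational(-4301, 20), -1)) = Mul(Rational(-8187090, 23731), Rational(-20, 4301)) = Rational(163741800, 102067031)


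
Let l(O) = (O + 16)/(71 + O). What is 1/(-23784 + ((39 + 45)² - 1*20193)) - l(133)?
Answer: -1833811/2510628 ≈ -0.73042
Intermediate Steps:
l(O) = (16 + O)/(71 + O)
1/(-23784 + ((39 + 45)² - 1*20193)) - l(133) = 1/(-23784 + ((39 + 45)² - 1*20193)) - (16 + 133)/(71 + 133) = 1/(-23784 + (84² - 20193)) - 149/204 = 1/(-23784 + (7056 - 20193)) - 149/204 = 1/(-23784 - 13137) - 1*149/204 = 1/(-36921) - 149/204 = -1/36921 - 149/204 = -1833811/2510628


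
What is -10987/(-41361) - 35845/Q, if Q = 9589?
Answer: -1377230702/396610629 ≈ -3.4725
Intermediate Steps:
-10987/(-41361) - 35845/Q = -10987/(-41361) - 35845/9589 = -10987*(-1/41361) - 35845*1/9589 = 10987/41361 - 35845/9589 = -1377230702/396610629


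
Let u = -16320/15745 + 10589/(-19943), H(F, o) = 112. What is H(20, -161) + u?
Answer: 6935218071/62800507 ≈ 110.43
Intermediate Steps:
u = -98438713/62800507 (u = -16320*1/15745 + 10589*(-1/19943) = -3264/3149 - 10589/19943 = -98438713/62800507 ≈ -1.5675)
H(20, -161) + u = 112 - 98438713/62800507 = 6935218071/62800507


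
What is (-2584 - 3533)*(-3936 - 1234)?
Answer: 31624890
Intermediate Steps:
(-2584 - 3533)*(-3936 - 1234) = -6117*(-5170) = 31624890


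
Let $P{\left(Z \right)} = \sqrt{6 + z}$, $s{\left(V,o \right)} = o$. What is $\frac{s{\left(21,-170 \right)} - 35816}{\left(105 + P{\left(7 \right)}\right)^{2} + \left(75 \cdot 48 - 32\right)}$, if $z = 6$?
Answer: $- \frac{105115106}{42555365} + \frac{3022824 \sqrt{3}}{42555365} \approx -2.347$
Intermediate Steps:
$P{\left(Z \right)} = 2 \sqrt{3}$ ($P{\left(Z \right)} = \sqrt{6 + 6} = \sqrt{12} = 2 \sqrt{3}$)
$\frac{s{\left(21,-170 \right)} - 35816}{\left(105 + P{\left(7 \right)}\right)^{2} + \left(75 \cdot 48 - 32\right)} = \frac{-170 - 35816}{\left(105 + 2 \sqrt{3}\right)^{2} + \left(75 \cdot 48 - 32\right)} = - \frac{35986}{\left(105 + 2 \sqrt{3}\right)^{2} + \left(3600 - 32\right)} = - \frac{35986}{\left(105 + 2 \sqrt{3}\right)^{2} + 3568} = - \frac{35986}{3568 + \left(105 + 2 \sqrt{3}\right)^{2}}$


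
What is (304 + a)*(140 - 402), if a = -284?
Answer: -5240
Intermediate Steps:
(304 + a)*(140 - 402) = (304 - 284)*(140 - 402) = 20*(-262) = -5240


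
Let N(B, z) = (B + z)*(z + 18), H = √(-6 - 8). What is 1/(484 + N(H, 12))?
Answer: 211/181234 - 15*I*√14/362468 ≈ 0.0011642 - 0.00015484*I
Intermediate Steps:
H = I*√14 (H = √(-14) = I*√14 ≈ 3.7417*I)
N(B, z) = (18 + z)*(B + z) (N(B, z) = (B + z)*(18 + z) = (18 + z)*(B + z))
1/(484 + N(H, 12)) = 1/(484 + (12² + 18*(I*√14) + 18*12 + (I*√14)*12)) = 1/(484 + (144 + 18*I*√14 + 216 + 12*I*√14)) = 1/(484 + (360 + 30*I*√14)) = 1/(844 + 30*I*√14)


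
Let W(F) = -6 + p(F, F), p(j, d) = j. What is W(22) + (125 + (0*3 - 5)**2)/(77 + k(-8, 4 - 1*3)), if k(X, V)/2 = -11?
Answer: 206/11 ≈ 18.727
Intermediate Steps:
k(X, V) = -22 (k(X, V) = 2*(-11) = -22)
W(F) = -6 + F
W(22) + (125 + (0*3 - 5)**2)/(77 + k(-8, 4 - 1*3)) = (-6 + 22) + (125 + (0*3 - 5)**2)/(77 - 22) = 16 + (125 + (0 - 5)**2)/55 = 16 + (125 + (-5)**2)*(1/55) = 16 + (125 + 25)*(1/55) = 16 + 150*(1/55) = 16 + 30/11 = 206/11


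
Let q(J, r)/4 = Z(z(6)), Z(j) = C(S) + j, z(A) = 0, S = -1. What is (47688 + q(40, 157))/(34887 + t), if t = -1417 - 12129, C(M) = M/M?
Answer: 47692/21341 ≈ 2.2348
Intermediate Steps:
C(M) = 1
t = -13546
Z(j) = 1 + j
q(J, r) = 4 (q(J, r) = 4*(1 + 0) = 4*1 = 4)
(47688 + q(40, 157))/(34887 + t) = (47688 + 4)/(34887 - 13546) = 47692/21341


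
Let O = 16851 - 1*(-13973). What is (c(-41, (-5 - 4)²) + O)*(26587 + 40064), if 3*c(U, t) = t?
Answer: 2056250001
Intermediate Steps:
c(U, t) = t/3
O = 30824 (O = 16851 + 13973 = 30824)
(c(-41, (-5 - 4)²) + O)*(26587 + 40064) = ((-5 - 4)²/3 + 30824)*(26587 + 40064) = ((⅓)*(-9)² + 30824)*66651 = ((⅓)*81 + 30824)*66651 = (27 + 30824)*66651 = 30851*66651 = 2056250001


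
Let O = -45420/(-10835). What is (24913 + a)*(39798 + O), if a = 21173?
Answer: 3974979716100/2167 ≈ 1.8343e+9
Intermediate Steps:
O = 9084/2167 (O = -45420*(-1/10835) = 9084/2167 ≈ 4.1920)
(24913 + a)*(39798 + O) = (24913 + 21173)*(39798 + 9084/2167) = 46086*(86251350/2167) = 3974979716100/2167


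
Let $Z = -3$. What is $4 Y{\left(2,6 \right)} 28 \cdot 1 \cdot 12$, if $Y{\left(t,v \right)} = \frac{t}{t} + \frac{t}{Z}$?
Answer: $448$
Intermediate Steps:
$Y{\left(t,v \right)} = 1 - \frac{t}{3}$ ($Y{\left(t,v \right)} = \frac{t}{t} + \frac{t}{-3} = 1 + t \left(- \frac{1}{3}\right) = 1 - \frac{t}{3}$)
$4 Y{\left(2,6 \right)} 28 \cdot 1 \cdot 12 = 4 \left(1 - \frac{2}{3}\right) 28 \cdot 1 \cdot 12 = 4 \left(1 - \frac{2}{3}\right) 28 \cdot 12 = 4 \cdot \frac{1}{3} \cdot 28 \cdot 12 = \frac{4}{3} \cdot 28 \cdot 12 = \frac{112}{3} \cdot 12 = 448$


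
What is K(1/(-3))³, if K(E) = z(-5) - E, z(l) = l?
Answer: -2744/27 ≈ -101.63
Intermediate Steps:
K(E) = -5 - E
K(1/(-3))³ = (-5 - 1/(-3))³ = (-5 - 1*(-⅓))³ = (-5 + ⅓)³ = (-14/3)³ = -2744/27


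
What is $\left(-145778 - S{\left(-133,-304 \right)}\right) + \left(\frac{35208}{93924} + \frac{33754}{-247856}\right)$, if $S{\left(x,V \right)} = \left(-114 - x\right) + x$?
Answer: $- \frac{6728170680491}{46189736} \approx -1.4566 \cdot 10^{5}$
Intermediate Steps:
$S{\left(x,V \right)} = -114$
$\left(-145778 - S{\left(-133,-304 \right)}\right) + \left(\frac{35208}{93924} + \frac{33754}{-247856}\right) = \left(-145778 - -114\right) + \left(\frac{35208}{93924} + \frac{33754}{-247856}\right) = \left(-145778 + 114\right) + \left(35208 \cdot \frac{1}{93924} + 33754 \left(- \frac{1}{247856}\right)\right) = -145664 + \left(\frac{978}{2609} - \frac{2411}{17704}\right) = -145664 + \frac{11024213}{46189736} = - \frac{6728170680491}{46189736}$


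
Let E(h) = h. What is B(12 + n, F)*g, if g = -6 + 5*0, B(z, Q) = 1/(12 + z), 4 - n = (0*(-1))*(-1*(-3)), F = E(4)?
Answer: -3/14 ≈ -0.21429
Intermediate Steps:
F = 4
n = 4 (n = 4 - 0*(-1)*(-1*(-3)) = 4 - 0*3 = 4 - 1*0 = 4 + 0 = 4)
g = -6 (g = -6 + 0 = -6)
B(12 + n, F)*g = -6/(12 + (12 + 4)) = -6/(12 + 16) = -6/28 = (1/28)*(-6) = -3/14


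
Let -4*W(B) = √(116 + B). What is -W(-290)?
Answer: I*√174/4 ≈ 3.2977*I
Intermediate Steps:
W(B) = -√(116 + B)/4
-W(-290) = -(-1)*√(116 - 290)/4 = -(-1)*√(-174)/4 = -(-1)*I*√174/4 = I*√174/4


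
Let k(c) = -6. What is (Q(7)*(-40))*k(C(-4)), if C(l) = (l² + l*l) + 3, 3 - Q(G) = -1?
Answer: 960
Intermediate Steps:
Q(G) = 4 (Q(G) = 3 - 1*(-1) = 3 + 1 = 4)
C(l) = 3 + 2*l² (C(l) = (l² + l²) + 3 = 2*l² + 3 = 3 + 2*l²)
(Q(7)*(-40))*k(C(-4)) = (4*(-40))*(-6) = -160*(-6) = 960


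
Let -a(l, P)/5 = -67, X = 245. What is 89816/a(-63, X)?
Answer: 89816/335 ≈ 268.11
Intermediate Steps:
a(l, P) = 335 (a(l, P) = -5*(-67) = 335)
89816/a(-63, X) = 89816/335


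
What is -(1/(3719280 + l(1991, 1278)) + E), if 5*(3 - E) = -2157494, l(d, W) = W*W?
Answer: -11548205003081/26762820 ≈ -4.3150e+5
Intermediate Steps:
l(d, W) = W²
E = 2157509/5 (E = 3 - ⅕*(-2157494) = 3 + 2157494/5 = 2157509/5 ≈ 4.3150e+5)
-(1/(3719280 + l(1991, 1278)) + E) = -(1/(3719280 + 1278²) + 2157509/5) = -(1/(3719280 + 1633284) + 2157509/5) = -(1/5352564 + 2157509/5) = -1*11548205003081/26762820 = -11548205003081/26762820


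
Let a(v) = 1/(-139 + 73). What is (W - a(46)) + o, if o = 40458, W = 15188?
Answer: 3672637/66 ≈ 55646.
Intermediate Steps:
a(v) = -1/66 (a(v) = 1/(-66) = -1/66)
(W - a(46)) + o = (15188 - 1*(-1/66)) + 40458 = (15188 + 1/66) + 40458 = 1002409/66 + 40458 = 3672637/66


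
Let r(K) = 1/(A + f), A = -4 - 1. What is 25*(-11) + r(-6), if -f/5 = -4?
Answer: -4124/15 ≈ -274.93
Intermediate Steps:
f = 20 (f = -5*(-4) = 20)
A = -5
r(K) = 1/15 (r(K) = 1/(-5 + 20) = 1/15)
25*(-11) + r(-6) = 25*(-11) + 1/15 = -275 + 1/15 = -4124/15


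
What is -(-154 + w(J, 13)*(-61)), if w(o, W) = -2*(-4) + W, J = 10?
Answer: 1435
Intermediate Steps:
w(o, W) = 8 + W
-(-154 + w(J, 13)*(-61)) = -(-154 + (8 + 13)*(-61)) = -(-154 + 21*(-61)) = -(-154 - 1281) = -1*(-1435) = 1435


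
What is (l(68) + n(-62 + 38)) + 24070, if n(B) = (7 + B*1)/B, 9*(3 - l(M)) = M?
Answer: 1732763/72 ≈ 24066.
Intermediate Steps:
l(M) = 3 - M/9
n(B) = (7 + B)/B
(l(68) + n(-62 + 38)) + 24070 = ((3 - ⅑*68) + (7 + (-62 + 38))/(-62 + 38)) + 24070 = ((3 - 68/9) + (7 - 24)/(-24)) + 24070 = (-41/9 - 1/24*(-17)) + 24070 = (-41/9 + 17/24) + 24070 = -277/72 + 24070 = 1732763/72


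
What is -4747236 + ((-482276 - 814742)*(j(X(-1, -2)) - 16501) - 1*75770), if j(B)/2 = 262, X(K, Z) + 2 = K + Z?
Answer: 20717633580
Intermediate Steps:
X(K, Z) = -2 + K + Z (X(K, Z) = -2 + (K + Z) = -2 + K + Z)
j(B) = 524 (j(B) = 2*262 = 524)
-4747236 + ((-482276 - 814742)*(j(X(-1, -2)) - 16501) - 1*75770) = -4747236 + ((-482276 - 814742)*(524 - 16501) - 1*75770) = -4747236 + (-1297018*(-15977) - 75770) = -4747236 + (20722456586 - 75770) = -4747236 + 20722380816 = 20717633580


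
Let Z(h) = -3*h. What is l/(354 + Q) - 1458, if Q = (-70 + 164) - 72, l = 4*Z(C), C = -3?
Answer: -137043/94 ≈ -1457.9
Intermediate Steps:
l = 36 (l = 4*(-3*(-3)) = 4*9 = 36)
Q = 22 (Q = 94 - 72 = 22)
l/(354 + Q) - 1458 = 36/(354 + 22) - 1458 = 36/376 - 1458 = (1/376)*36 - 1458 = 9/94 - 1458 = -137043/94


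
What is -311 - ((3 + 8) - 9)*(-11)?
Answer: -289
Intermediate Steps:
-311 - ((3 + 8) - 9)*(-11) = -311 - (11 - 9)*(-11) = -311 - 2*(-11) = -311 - 1*(-22) = -311 + 22 = -289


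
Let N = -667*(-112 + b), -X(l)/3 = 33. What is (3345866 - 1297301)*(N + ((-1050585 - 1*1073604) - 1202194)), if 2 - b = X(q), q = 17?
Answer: -6799281468990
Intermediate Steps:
X(l) = -99 (X(l) = -3*33 = -99)
b = 101 (b = 2 - 1*(-99) = 2 + 99 = 101)
N = 7337 (N = -667*(-112 + 101) = -667*(-11) = 7337)
(3345866 - 1297301)*(N + ((-1050585 - 1*1073604) - 1202194)) = (3345866 - 1297301)*(7337 + ((-1050585 - 1*1073604) - 1202194)) = 2048565*(7337 + ((-1050585 - 1073604) - 1202194)) = 2048565*(7337 + (-2124189 - 1202194)) = 2048565*(7337 - 3326383) = 2048565*(-3319046) = -6799281468990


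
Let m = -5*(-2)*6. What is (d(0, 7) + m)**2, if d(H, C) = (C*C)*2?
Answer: 24964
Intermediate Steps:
d(H, C) = 2*C**2 (d(H, C) = C**2*2 = 2*C**2)
m = 60 (m = 10*6 = 60)
(d(0, 7) + m)**2 = (2*7**2 + 60)**2 = (2*49 + 60)**2 = (98 + 60)**2 = 158**2 = 24964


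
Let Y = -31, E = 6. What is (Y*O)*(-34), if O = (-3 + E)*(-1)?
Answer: -3162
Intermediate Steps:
O = -3 (O = (-3 + 6)*(-1) = 3*(-1) = -3)
(Y*O)*(-34) = -31*(-3)*(-34) = 93*(-34) = -3162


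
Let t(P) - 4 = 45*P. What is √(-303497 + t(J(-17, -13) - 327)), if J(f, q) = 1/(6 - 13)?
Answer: I*√15592507/7 ≈ 564.11*I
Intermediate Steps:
J(f, q) = -⅐ (J(f, q) = 1/(-7) = -⅐)
t(P) = 4 + 45*P
√(-303497 + t(J(-17, -13) - 327)) = √(-303497 + (4 + 45*(-⅐ - 327))) = √(-303497 + (4 + 45*(-2290/7))) = √(-303497 + (4 - 103050/7)) = √(-303497 - 103022/7) = √(-2227501/7) = I*√15592507/7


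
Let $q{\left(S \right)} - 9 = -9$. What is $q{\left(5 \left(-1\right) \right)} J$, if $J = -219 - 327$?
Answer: $0$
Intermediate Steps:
$q{\left(S \right)} = 0$ ($q{\left(S \right)} = 9 - 9 = 0$)
$J = -546$ ($J = -219 - 327 = -546$)
$q{\left(5 \left(-1\right) \right)} J = 0 \left(-546\right) = 0$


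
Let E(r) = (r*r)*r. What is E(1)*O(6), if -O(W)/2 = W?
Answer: -12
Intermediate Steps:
O(W) = -2*W
E(r) = r³ (E(r) = r²*r = r³)
E(1)*O(6) = 1³*(-2*6) = 1*(-12) = -12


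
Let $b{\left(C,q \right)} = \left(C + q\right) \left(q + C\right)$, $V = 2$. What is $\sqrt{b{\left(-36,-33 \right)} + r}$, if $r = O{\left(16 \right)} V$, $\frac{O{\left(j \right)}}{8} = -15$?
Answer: $\sqrt{4521} \approx 67.238$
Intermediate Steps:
$O{\left(j \right)} = -120$ ($O{\left(j \right)} = 8 \left(-15\right) = -120$)
$r = -240$ ($r = \left(-120\right) 2 = -240$)
$b{\left(C,q \right)} = \left(C + q\right)^{2}$ ($b{\left(C,q \right)} = \left(C + q\right) \left(C + q\right) = \left(C + q\right)^{2}$)
$\sqrt{b{\left(-36,-33 \right)} + r} = \sqrt{\left(-36 - 33\right)^{2} - 240} = \sqrt{\left(-69\right)^{2} - 240} = \sqrt{4761 - 240} = \sqrt{4521}$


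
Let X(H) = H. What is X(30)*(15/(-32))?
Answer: -225/16 ≈ -14.063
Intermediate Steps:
X(30)*(15/(-32)) = 30*(15/(-32)) = 30*(15*(-1/32)) = 30*(-15/32) = -225/16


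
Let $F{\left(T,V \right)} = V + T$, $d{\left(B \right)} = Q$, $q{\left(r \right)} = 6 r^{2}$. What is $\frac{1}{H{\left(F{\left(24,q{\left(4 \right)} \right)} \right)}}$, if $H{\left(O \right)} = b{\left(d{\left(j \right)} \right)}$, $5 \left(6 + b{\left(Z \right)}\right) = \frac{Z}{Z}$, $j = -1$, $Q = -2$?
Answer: $- \frac{5}{29} \approx -0.17241$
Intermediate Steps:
$d{\left(B \right)} = -2$
$F{\left(T,V \right)} = T + V$
$b{\left(Z \right)} = - \frac{29}{5}$ ($b{\left(Z \right)} = -6 + \frac{Z \frac{1}{Z}}{5} = -6 + \frac{1}{5} \cdot 1 = -6 + \frac{1}{5} = - \frac{29}{5}$)
$H{\left(O \right)} = - \frac{29}{5}$
$\frac{1}{H{\left(F{\left(24,q{\left(4 \right)} \right)} \right)}} = \frac{1}{- \frac{29}{5}} = - \frac{5}{29}$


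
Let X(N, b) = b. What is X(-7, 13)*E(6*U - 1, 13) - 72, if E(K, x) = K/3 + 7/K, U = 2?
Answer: -530/33 ≈ -16.061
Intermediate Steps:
E(K, x) = 7/K + K/3 (E(K, x) = K*(⅓) + 7/K = K/3 + 7/K = 7/K + K/3)
X(-7, 13)*E(6*U - 1, 13) - 72 = 13*(7/(6*2 - 1) + (6*2 - 1)/3) - 72 = 13*(7/(12 - 1) + (12 - 1)/3) - 72 = 13*(7/11 + (⅓)*11) - 72 = 13*(7*(1/11) + 11/3) - 72 = 13*(7/11 + 11/3) - 72 = 13*(142/33) - 72 = 1846/33 - 72 = -530/33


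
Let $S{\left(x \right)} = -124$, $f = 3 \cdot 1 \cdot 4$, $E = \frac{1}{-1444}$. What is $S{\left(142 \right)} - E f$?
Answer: $- \frac{44761}{361} \approx -123.99$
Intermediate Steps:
$E = - \frac{1}{1444} \approx -0.00069252$
$f = 12$ ($f = 3 \cdot 4 = 12$)
$S{\left(142 \right)} - E f = -124 - \left(- \frac{1}{1444}\right) 12 = -124 - - \frac{3}{361} = -124 + \frac{3}{361} = - \frac{44761}{361}$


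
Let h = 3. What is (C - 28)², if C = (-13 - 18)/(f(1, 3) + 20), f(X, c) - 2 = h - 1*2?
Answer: 455625/529 ≈ 861.29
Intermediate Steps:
f(X, c) = 3 (f(X, c) = 2 + (3 - 1*2) = 2 + (3 - 2) = 2 + 1 = 3)
C = -31/23 (C = (-13 - 18)/(3 + 20) = -31/23 ≈ -1.3478)
(C - 28)² = (-31/23 - 28)² = (-675/23)² = 455625/529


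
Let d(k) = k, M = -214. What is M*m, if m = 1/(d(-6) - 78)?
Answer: 107/42 ≈ 2.5476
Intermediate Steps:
m = -1/84 (m = 1/(-6 - 78) = 1/(-84) = -1/84 ≈ -0.011905)
M*m = -214*(-1/84) = 107/42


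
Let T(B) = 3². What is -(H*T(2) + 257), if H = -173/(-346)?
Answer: -523/2 ≈ -261.50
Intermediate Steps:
T(B) = 9
H = ½ (H = -173*(-1/346) = ½ ≈ 0.50000)
-(H*T(2) + 257) = -((½)*9 + 257) = -(9/2 + 257) = -1*523/2 = -523/2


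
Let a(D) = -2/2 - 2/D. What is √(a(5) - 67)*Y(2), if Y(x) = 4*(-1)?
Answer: -12*I*√190/5 ≈ -33.082*I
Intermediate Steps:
Y(x) = -4
a(D) = -1 - 2/D (a(D) = -2*½ - 2/D = -1 - 2/D)
√(a(5) - 67)*Y(2) = √((-2 - 1*5)/5 - 67)*(-4) = √((-2 - 5)/5 - 67)*(-4) = √((⅕)*(-7) - 67)*(-4) = √(-7/5 - 67)*(-4) = √(-342/5)*(-4) = (3*I*√190/5)*(-4) = -12*I*√190/5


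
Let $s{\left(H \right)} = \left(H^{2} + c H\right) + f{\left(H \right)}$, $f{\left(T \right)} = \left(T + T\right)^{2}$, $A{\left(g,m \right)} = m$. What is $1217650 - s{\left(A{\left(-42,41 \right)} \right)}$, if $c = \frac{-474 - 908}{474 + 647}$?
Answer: $\frac{1355620307}{1121} \approx 1.2093 \cdot 10^{6}$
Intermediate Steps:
$c = - \frac{1382}{1121} \approx -1.2328$
$f{\left(T \right)} = 4 T^{2}$ ($f{\left(T \right)} = \left(2 T\right)^{2} = 4 T^{2}$)
$s{\left(H \right)} = 5 H^{2} - \frac{1382 H}{1121}$ ($s{\left(H \right)} = \left(H^{2} - \frac{1382 H}{1121}\right) + 4 H^{2} = 5 H^{2} - \frac{1382 H}{1121}$)
$1217650 - s{\left(A{\left(-42,41 \right)} \right)} = 1217650 - \frac{1}{1121} \cdot 41 \left(-1382 + 5605 \cdot 41\right) = 1217650 - \frac{1}{1121} \cdot 41 \left(-1382 + 229805\right) = 1217650 - \frac{1}{1121} \cdot 41 \cdot 228423 = 1217650 - \frac{9365343}{1121} = \frac{1355620307}{1121}$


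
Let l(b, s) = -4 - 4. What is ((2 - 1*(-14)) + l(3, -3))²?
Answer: 64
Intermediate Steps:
l(b, s) = -8
((2 - 1*(-14)) + l(3, -3))² = ((2 - 1*(-14)) - 8)² = ((2 + 14) - 8)² = (16 - 8)² = 8² = 64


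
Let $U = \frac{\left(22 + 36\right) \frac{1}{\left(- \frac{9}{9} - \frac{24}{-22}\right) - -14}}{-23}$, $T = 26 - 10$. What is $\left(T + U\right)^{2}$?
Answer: $\frac{3181185604}{12709225} \approx 250.31$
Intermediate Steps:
$T = 16$ ($T = 26 - 10 = 16$)
$U = - \frac{638}{3565}$ ($U = \frac{58}{\left(\left(-9\right) \frac{1}{9} - - \frac{12}{11}\right) + 14} \left(- \frac{1}{23}\right) = \frac{58}{\left(-1 + \frac{12}{11}\right) + 14} \left(- \frac{1}{23}\right) = \frac{58}{\frac{1}{11} + 14} \left(- \frac{1}{23}\right) = \frac{58}{\frac{155}{11}} \left(- \frac{1}{23}\right) = 58 \cdot \frac{11}{155} \left(- \frac{1}{23}\right) = \frac{638}{155} \left(- \frac{1}{23}\right) = - \frac{638}{3565} \approx -0.17896$)
$\left(T + U\right)^{2} = \left(16 - \frac{638}{3565}\right)^{2} = \left(\frac{56402}{3565}\right)^{2} = \frac{3181185604}{12709225}$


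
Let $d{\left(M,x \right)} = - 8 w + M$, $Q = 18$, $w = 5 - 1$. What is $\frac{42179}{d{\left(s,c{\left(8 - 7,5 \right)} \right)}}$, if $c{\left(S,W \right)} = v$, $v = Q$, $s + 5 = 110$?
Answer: $\frac{42179}{73} \approx 577.79$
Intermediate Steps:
$w = 4$
$s = 105$ ($s = -5 + 110 = 105$)
$v = 18$
$c{\left(S,W \right)} = 18$
$d{\left(M,x \right)} = -32 + M$ ($d{\left(M,x \right)} = \left(-8\right) 4 + M = -32 + M$)
$\frac{42179}{d{\left(s,c{\left(8 - 7,5 \right)} \right)}} = \frac{42179}{-32 + 105} = \frac{42179}{73}$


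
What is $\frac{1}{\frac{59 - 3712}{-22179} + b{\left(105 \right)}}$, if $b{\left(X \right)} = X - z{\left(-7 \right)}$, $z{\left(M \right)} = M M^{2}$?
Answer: $\frac{22179}{9939845} \approx 0.0022313$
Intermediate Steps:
$z{\left(M \right)} = M^{3}$
$b{\left(X \right)} = 343 + X$ ($b{\left(X \right)} = X - \left(-7\right)^{3} = X - -343 = X + 343 = 343 + X$)
$\frac{1}{\frac{59 - 3712}{-22179} + b{\left(105 \right)}} = \frac{1}{\frac{59 - 3712}{-22179} + \left(343 + 105\right)} = \frac{1}{\left(59 - 3712\right) \left(- \frac{1}{22179}\right) + 448} = \frac{1}{\left(-3653\right) \left(- \frac{1}{22179}\right) + 448} = \frac{1}{\frac{3653}{22179} + 448} = \frac{1}{\frac{9939845}{22179}} = \frac{22179}{9939845}$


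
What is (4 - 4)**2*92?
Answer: 0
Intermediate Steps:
(4 - 4)**2*92 = 0**2*92 = 0*92 = 0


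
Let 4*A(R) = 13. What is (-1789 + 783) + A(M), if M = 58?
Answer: -4011/4 ≈ -1002.8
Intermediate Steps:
A(R) = 13/4 (A(R) = (1/4)*13 = 13/4)
(-1789 + 783) + A(M) = (-1789 + 783) + 13/4 = -1006 + 13/4 = -4011/4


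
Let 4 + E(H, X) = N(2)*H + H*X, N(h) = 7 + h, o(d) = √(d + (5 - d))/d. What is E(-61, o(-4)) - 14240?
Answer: -14793 + 61*√5/4 ≈ -14759.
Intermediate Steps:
o(d) = √5/d
E(H, X) = -4 + 9*H + H*X (E(H, X) = -4 + ((7 + 2)*H + H*X) = -4 + (9*H + H*X) = -4 + 9*H + H*X)
E(-61, o(-4)) - 14240 = (-4 + 9*(-61) - 61*√5/(-4)) - 14240 = (-4 - 549 - 61*√5*(-1)/4) - 14240 = (-4 - 549 - (-61)*√5/4) - 14240 = (-4 - 549 + 61*√5/4) - 14240 = (-553 + 61*√5/4) - 14240 = -14793 + 61*√5/4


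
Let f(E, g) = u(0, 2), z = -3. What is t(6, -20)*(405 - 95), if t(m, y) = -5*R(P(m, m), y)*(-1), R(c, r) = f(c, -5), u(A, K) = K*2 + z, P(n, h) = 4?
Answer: 1550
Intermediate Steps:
u(A, K) = -3 + 2*K (u(A, K) = K*2 - 3 = 2*K - 3 = -3 + 2*K)
f(E, g) = 1 (f(E, g) = -3 + 2*2 = -3 + 4 = 1)
R(c, r) = 1
t(m, y) = 5 (t(m, y) = -5*1*(-1) = -5*(-1) = 5)
t(6, -20)*(405 - 95) = 5*(405 - 95) = 5*310 = 1550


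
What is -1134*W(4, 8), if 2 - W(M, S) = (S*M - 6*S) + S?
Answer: -11340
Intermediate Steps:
W(M, S) = 2 + 5*S - M*S (W(M, S) = 2 - ((S*M - 6*S) + S) = 2 - ((M*S - 6*S) + S) = 2 - ((-6*S + M*S) + S) = 2 - (-5*S + M*S) = 2 + (5*S - M*S) = 2 + 5*S - M*S)
-1134*W(4, 8) = -1134*(2 + 5*8 - 1*4*8) = -1134*(2 + 40 - 32) = -1134*10 = -11340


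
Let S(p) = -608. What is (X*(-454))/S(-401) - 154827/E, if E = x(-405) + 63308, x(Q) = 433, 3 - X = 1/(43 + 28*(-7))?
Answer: -45456517/247060116 ≈ -0.18399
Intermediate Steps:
X = 460/153 (X = 3 - 1/(43 + 28*(-7)) = 3 - 1/(43 - 196) = 3 - 1/(-153) = 3 - 1*(-1/153) = 3 + 1/153 = 460/153 ≈ 3.0065)
E = 63741 (E = 433 + 63308 = 63741)
(X*(-454))/S(-401) - 154827/E = ((460/153)*(-454))/(-608) - 154827/63741 = -208840/153*(-1/608) - 154827*1/63741 = 26105/11628 - 51609/21247 = -45456517/247060116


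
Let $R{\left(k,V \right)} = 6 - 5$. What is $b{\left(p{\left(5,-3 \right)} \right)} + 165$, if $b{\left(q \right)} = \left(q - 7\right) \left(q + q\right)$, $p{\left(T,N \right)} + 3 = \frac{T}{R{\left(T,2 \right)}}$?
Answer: $145$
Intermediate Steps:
$R{\left(k,V \right)} = 1$ ($R{\left(k,V \right)} = 6 - 5 = 1$)
$p{\left(T,N \right)} = -3 + T$ ($p{\left(T,N \right)} = -3 + \frac{T}{1} = -3 + T 1 = -3 + T$)
$b{\left(q \right)} = 2 q \left(-7 + q\right)$ ($b{\left(q \right)} = \left(-7 + q\right) 2 q = 2 q \left(-7 + q\right)$)
$b{\left(p{\left(5,-3 \right)} \right)} + 165 = 2 \left(-3 + 5\right) \left(-7 + \left(-3 + 5\right)\right) + 165 = 2 \cdot 2 \left(-7 + 2\right) + 165 = 2 \cdot 2 \left(-5\right) + 165 = -20 + 165 = 145$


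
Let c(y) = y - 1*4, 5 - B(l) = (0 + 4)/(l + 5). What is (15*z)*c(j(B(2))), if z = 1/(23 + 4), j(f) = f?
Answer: 5/21 ≈ 0.23810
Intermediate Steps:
B(l) = 5 - 4/(5 + l) (B(l) = 5 - (0 + 4)/(l + 5) = 5 - 4/(5 + l))
c(y) = -4 + y (c(y) = y - 4 = -4 + y)
z = 1/27 ≈ 0.037037
(15*z)*c(j(B(2))) = (15*(1/27))*(-4 + (21 + 5*2)/(5 + 2)) = 5*(-4 + (21 + 10)/7)/9 = 5*(-4 + (⅐)*31)/9 = 5*(-4 + 31/7)/9 = (5/9)*(3/7) = 5/21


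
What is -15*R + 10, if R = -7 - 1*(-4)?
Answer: 55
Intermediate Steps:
R = -3 (R = -7 + 4 = -3)
-15*R + 10 = -15*(-3) + 10 = 45 + 10 = 55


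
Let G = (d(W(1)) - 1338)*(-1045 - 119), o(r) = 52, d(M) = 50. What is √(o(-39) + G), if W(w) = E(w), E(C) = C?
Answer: 2*√374821 ≈ 1224.5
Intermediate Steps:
W(w) = w
G = 1499232 (G = (50 - 1338)*(-1045 - 119) = -1288*(-1164) = 1499232)
√(o(-39) + G) = √(52 + 1499232) = √1499284 = 2*√374821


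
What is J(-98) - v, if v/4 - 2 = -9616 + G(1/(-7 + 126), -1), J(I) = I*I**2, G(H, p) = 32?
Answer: -902864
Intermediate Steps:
J(I) = I**3
v = -38328 (v = 8 + 4*(-9616 + 32) = 8 + 4*(-9584) = 8 - 38336 = -38328)
J(-98) - v = (-98)**3 - 1*(-38328) = -941192 + 38328 = -902864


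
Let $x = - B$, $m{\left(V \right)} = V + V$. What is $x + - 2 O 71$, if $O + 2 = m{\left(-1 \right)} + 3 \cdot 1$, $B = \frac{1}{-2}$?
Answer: $\frac{285}{2} \approx 142.5$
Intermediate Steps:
$B = - \frac{1}{2} \approx -0.5$
$m{\left(V \right)} = 2 V$
$O = -1$ ($O = -2 + \left(2 \left(-1\right) + 3 \cdot 1\right) = -2 + \left(-2 + 3\right) = -2 + 1 = -1$)
$x = \frac{1}{2}$ ($x = \left(-1\right) \left(- \frac{1}{2}\right) = \frac{1}{2} \approx 0.5$)
$x + - 2 O 71 = \frac{1}{2} + \left(-2\right) \left(-1\right) 71 = \frac{1}{2} + 2 \cdot 71 = \frac{1}{2} + 142 = \frac{285}{2}$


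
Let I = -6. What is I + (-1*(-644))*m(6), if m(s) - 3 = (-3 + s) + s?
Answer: 7722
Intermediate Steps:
m(s) = 2*s (m(s) = 3 + ((-3 + s) + s) = 3 + (-3 + 2*s) = 2*s)
I + (-1*(-644))*m(6) = -6 + (-1*(-644))*(2*6) = -6 + 644*12 = -6 + 7728 = 7722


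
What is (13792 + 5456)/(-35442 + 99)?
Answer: -6416/11781 ≈ -0.54461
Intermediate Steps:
(13792 + 5456)/(-35442 + 99) = 19248/(-35343) = 19248*(-1/35343) = -6416/11781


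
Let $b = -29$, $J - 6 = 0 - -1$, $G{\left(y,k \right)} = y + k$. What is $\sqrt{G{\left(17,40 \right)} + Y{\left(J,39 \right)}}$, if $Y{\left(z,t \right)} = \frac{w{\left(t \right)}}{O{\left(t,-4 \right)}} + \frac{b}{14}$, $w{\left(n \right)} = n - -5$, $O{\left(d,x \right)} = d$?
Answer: $\frac{\sqrt{16711422}}{546} \approx 7.4871$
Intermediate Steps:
$G{\left(y,k \right)} = k + y$
$w{\left(n \right)} = 5 + n$ ($w{\left(n \right)} = n + 5 = 5 + n$)
$J = 7$ ($J = 6 + \left(0 - -1\right) = 6 + \left(0 + 1\right) = 6 + 1 = 7$)
$Y{\left(z,t \right)} = - \frac{29}{14} + \frac{5 + t}{t}$ ($Y{\left(z,t \right)} = \frac{5 + t}{t} - \frac{29}{14} = - \frac{29}{14} + \frac{5 + t}{t}$)
$\sqrt{G{\left(17,40 \right)} + Y{\left(J,39 \right)}} = \sqrt{\left(40 + 17\right) - \left(\frac{15}{14} - \frac{5}{39}\right)} = \sqrt{57 + \left(- \frac{15}{14} + 5 \cdot \frac{1}{39}\right)} = \sqrt{57 + \left(- \frac{15}{14} + \frac{5}{39}\right)} = \sqrt{57 - \frac{515}{546}} = \sqrt{\frac{30607}{546}} = \frac{\sqrt{16711422}}{546}$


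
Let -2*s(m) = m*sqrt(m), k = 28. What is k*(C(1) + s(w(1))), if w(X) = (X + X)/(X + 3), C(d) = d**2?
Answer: 28 - 7*sqrt(2)/2 ≈ 23.050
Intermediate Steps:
w(X) = 2*X/(3 + X) (w(X) = (2*X)/(3 + X) = 2*X/(3 + X))
s(m) = -m**(3/2)/2 (s(m) = -m*sqrt(m)/2 = -m**(3/2)/2)
k*(C(1) + s(w(1))) = 28*(1**2 - 2*sqrt(2)/(3 + 1)**(3/2)/2) = 28*(1 - sqrt(2)/4/2) = 28*(1 - sqrt(2)/8) = 28 - 7*sqrt(2)/2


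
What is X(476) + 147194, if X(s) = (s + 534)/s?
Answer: 35032677/238 ≈ 1.4720e+5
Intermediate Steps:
X(s) = (534 + s)/s
X(476) + 147194 = (534 + 476)/476 + 147194 = (1/476)*1010 + 147194 = 505/238 + 147194 = 35032677/238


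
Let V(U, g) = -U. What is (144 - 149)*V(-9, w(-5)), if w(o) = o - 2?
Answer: -45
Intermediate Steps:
w(o) = -2 + o
(144 - 149)*V(-9, w(-5)) = (144 - 149)*(-1*(-9)) = -5*9 = -45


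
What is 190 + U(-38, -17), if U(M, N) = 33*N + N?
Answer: -388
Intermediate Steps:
U(M, N) = 34*N
190 + U(-38, -17) = 190 + 34*(-17) = 190 - 578 = -388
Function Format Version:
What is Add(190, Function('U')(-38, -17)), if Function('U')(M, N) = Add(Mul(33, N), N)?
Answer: -388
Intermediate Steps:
Function('U')(M, N) = Mul(34, N)
Add(190, Function('U')(-38, -17)) = Add(190, Mul(34, -17)) = Add(190, -578) = -388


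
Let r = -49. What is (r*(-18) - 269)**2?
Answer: 375769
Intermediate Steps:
(r*(-18) - 269)**2 = (-49*(-18) - 269)**2 = (882 - 269)**2 = 613**2 = 375769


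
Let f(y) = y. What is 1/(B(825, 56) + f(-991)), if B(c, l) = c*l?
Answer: 1/45209 ≈ 2.2119e-5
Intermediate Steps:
1/(B(825, 56) + f(-991)) = 1/(825*56 - 991) = 1/(46200 - 991) = 1/45209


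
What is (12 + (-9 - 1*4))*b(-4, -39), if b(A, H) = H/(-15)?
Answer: -13/5 ≈ -2.6000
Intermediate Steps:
b(A, H) = -H/15 (b(A, H) = H*(-1/15) = -H/15)
(12 + (-9 - 1*4))*b(-4, -39) = (12 + (-9 - 1*4))*(-1/15*(-39)) = (12 + (-9 - 4))*(13/5) = (12 - 13)*(13/5) = -1*13/5 = -13/5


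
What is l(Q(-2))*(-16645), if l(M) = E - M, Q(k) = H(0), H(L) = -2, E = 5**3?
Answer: -2113915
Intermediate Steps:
E = 125
Q(k) = -2
l(M) = 125 - M
l(Q(-2))*(-16645) = (125 - 1*(-2))*(-16645) = (125 + 2)*(-16645) = 127*(-16645) = -2113915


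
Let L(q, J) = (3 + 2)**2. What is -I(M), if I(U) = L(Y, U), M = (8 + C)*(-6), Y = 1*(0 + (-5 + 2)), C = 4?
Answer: -25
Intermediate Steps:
Y = -3 (Y = 1*(0 - 3) = 1*(-3) = -3)
L(q, J) = 25 (L(q, J) = 5**2 = 25)
M = -72 (M = (8 + 4)*(-6) = 12*(-6) = -72)
I(U) = 25
-I(M) = -1*25 = -25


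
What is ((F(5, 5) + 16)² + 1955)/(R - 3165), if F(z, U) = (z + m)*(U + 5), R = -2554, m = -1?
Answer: -5091/5719 ≈ -0.89019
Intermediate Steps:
F(z, U) = (-1 + z)*(5 + U) (F(z, U) = (z - 1)*(U + 5) = (-1 + z)*(5 + U))
((F(5, 5) + 16)² + 1955)/(R - 3165) = (((-5 - 1*5 + 5*5 + 5*5) + 16)² + 1955)/(-2554 - 3165) = (((-5 - 5 + 25 + 25) + 16)² + 1955)/(-5719) = ((40 + 16)² + 1955)*(-1/5719) = (56² + 1955)*(-1/5719) = (3136 + 1955)*(-1/5719) = 5091*(-1/5719) = -5091/5719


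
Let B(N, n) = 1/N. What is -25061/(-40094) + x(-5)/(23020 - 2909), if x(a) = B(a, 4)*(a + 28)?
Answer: 2519086693/4031652170 ≈ 0.62483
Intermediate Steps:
x(a) = (28 + a)/a (x(a) = (a + 28)/a = (28 + a)/a)
-25061/(-40094) + x(-5)/(23020 - 2909) = -25061/(-40094) + ((28 - 5)/(-5))/(23020 - 2909) = -25061*(-1/40094) - ⅕*23/20111 = 25061/40094 - 23/5*1/20111 = 25061/40094 - 23/100555 = 2519086693/4031652170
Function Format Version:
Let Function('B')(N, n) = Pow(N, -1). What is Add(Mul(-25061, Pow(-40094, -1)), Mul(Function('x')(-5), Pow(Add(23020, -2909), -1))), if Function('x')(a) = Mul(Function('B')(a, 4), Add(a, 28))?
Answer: Rational(2519086693, 4031652170) ≈ 0.62483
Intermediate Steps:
Function('x')(a) = Mul(Pow(a, -1), Add(28, a)) (Function('x')(a) = Mul(Pow(a, -1), Add(a, 28)) = Mul(Pow(a, -1), Add(28, a)))
Add(Mul(-25061, Pow(-40094, -1)), Mul(Function('x')(-5), Pow(Add(23020, -2909), -1))) = Add(Mul(-25061, Pow(-40094, -1)), Mul(Mul(Pow(-5, -1), Add(28, -5)), Pow(Add(23020, -2909), -1))) = Add(Mul(-25061, Rational(-1, 40094)), Mul(Mul(Rational(-1, 5), 23), Pow(20111, -1))) = Add(Rational(25061, 40094), Mul(Rational(-23, 5), Rational(1, 20111))) = Add(Rational(25061, 40094), Rational(-23, 100555)) = Rational(2519086693, 4031652170)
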